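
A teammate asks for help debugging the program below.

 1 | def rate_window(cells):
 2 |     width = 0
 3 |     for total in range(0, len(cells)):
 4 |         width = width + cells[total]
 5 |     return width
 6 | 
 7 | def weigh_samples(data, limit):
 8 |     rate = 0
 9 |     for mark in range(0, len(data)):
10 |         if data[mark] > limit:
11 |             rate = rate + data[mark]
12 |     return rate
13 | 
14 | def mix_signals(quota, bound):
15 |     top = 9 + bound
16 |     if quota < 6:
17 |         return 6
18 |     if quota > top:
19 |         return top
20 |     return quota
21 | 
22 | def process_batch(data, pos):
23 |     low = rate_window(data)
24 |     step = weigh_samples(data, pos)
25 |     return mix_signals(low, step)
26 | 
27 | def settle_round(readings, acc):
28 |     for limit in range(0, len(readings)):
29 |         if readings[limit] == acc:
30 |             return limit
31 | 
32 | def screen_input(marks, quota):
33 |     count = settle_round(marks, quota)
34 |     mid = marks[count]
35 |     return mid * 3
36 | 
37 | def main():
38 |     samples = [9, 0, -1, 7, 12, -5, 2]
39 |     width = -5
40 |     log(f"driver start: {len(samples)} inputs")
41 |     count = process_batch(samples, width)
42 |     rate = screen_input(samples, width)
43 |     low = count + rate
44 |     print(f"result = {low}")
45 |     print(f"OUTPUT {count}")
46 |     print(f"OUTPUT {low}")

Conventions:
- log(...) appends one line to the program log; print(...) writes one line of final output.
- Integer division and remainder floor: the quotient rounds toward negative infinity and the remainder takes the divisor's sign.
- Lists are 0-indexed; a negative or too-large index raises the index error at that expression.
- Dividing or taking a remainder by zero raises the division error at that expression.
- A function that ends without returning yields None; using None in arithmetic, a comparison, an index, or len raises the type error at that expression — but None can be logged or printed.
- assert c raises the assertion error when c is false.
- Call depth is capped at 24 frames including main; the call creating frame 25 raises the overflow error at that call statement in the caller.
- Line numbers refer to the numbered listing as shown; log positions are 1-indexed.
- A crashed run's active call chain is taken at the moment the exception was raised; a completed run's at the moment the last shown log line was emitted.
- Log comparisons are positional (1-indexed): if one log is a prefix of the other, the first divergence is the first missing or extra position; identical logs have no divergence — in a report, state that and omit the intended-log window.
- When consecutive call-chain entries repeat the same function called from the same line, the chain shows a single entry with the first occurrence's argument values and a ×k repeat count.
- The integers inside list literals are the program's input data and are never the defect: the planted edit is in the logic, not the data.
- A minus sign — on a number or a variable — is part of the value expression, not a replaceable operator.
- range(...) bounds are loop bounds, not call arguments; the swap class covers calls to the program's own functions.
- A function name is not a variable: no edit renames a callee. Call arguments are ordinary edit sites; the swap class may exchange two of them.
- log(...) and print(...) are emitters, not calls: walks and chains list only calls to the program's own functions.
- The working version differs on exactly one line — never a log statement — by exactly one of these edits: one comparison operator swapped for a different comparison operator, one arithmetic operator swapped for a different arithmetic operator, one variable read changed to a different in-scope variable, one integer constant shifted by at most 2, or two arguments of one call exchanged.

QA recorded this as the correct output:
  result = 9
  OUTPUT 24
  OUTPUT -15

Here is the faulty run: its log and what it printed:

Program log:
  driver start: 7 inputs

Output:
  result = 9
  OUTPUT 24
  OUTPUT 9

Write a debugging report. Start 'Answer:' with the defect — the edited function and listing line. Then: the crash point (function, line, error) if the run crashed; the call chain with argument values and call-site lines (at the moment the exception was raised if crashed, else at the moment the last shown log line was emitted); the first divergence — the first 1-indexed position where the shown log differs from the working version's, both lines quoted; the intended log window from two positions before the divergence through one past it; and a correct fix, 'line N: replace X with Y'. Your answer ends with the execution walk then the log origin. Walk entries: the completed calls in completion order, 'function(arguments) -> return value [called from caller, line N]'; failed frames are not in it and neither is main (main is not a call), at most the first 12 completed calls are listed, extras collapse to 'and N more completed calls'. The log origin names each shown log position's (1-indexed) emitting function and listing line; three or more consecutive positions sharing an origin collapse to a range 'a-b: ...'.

Answer: the defect is in main at line 46.
Key observation: The logs agree in full; only the final output differs.
Call chain: main.
First divergence: none — the logs agree in full.
Execution walk:
  rate_window([9, 0, -1, 7, 12, -5, 2]) -> 24  [called from process_batch, line 23]
  weigh_samples([9, 0, -1, 7, 12, -5, 2], -5) -> 29  [called from process_batch, line 24]
  mix_signals(24, 29) -> 24  [called from process_batch, line 25]
  process_batch([9, 0, -1, 7, 12, -5, 2], -5) -> 24  [called from main, line 41]
  settle_round([9, 0, -1, 7, 12, -5, 2], -5) -> 5  [called from screen_input, line 33]
  screen_input([9, 0, -1, 7, 12, -5, 2], -5) -> -15  [called from main, line 42]
Origin of each log line:
  1: emitted by main (line 40)
A correct fix: line 46: replace `low` with `rate`.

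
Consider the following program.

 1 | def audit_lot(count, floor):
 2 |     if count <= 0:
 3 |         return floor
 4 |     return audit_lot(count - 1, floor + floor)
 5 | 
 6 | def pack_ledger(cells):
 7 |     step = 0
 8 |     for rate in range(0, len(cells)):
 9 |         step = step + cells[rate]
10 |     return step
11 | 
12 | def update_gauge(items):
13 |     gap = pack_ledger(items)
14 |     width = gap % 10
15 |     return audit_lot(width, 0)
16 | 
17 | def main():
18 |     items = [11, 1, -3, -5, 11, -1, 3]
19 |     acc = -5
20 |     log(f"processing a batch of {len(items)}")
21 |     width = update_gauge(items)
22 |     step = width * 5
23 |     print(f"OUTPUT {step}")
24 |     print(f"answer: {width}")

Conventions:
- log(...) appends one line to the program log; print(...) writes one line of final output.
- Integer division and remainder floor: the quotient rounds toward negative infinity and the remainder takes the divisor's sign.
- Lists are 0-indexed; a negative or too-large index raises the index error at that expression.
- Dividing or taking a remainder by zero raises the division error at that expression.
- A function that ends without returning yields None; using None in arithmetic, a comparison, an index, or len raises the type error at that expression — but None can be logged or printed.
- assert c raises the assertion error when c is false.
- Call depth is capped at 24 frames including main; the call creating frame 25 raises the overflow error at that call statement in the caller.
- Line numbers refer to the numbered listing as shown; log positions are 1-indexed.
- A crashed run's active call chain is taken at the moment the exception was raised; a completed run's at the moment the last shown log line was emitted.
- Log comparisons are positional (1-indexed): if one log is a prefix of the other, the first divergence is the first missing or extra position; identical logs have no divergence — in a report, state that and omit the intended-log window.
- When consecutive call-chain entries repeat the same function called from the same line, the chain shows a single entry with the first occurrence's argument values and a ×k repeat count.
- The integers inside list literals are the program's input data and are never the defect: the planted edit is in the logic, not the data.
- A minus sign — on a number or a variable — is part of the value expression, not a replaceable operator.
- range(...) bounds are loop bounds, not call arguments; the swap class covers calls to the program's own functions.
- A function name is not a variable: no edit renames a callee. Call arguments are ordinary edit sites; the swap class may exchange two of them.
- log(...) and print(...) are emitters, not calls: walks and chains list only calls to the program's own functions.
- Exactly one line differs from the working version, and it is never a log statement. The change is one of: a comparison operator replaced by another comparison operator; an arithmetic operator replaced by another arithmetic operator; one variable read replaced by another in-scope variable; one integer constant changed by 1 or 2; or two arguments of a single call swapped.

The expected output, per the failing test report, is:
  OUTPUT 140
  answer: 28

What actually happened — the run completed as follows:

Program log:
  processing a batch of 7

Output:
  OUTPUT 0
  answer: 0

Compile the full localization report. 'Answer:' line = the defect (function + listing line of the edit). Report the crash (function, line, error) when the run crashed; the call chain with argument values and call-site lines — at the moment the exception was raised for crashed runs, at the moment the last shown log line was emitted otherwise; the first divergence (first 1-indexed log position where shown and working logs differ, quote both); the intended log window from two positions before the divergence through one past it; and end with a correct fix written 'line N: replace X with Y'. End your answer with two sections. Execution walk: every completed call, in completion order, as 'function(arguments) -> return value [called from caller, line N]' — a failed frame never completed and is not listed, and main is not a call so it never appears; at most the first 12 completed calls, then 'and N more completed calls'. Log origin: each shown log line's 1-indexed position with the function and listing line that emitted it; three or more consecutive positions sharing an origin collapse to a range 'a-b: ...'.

Answer: the defect is in audit_lot at line 4.
Key observation: Log streams are identical — the defect surfaces only in the printed output.
Call chain: main.
First divergence: none (the log streams are identical).
Execution walk:
  pack_ledger([11, 1, -3, -5, 11, -1, 3]) -> 17  [called from update_gauge, line 13]
  audit_lot(0, 0) -> 0  [called from audit_lot, line 4]
  audit_lot(1, 0) -> 0  [called from audit_lot, line 4]
  audit_lot(2, 0) -> 0  [called from audit_lot, line 4]
  audit_lot(3, 0) -> 0  [called from audit_lot, line 4]
  audit_lot(4, 0) -> 0  [called from audit_lot, line 4]
  audit_lot(5, 0) -> 0  [called from audit_lot, line 4]
  audit_lot(6, 0) -> 0  [called from audit_lot, line 4]
  audit_lot(7, 0) -> 0  [called from update_gauge, line 15]
  update_gauge([11, 1, -3, -5, 11, -1, 3]) -> 0  [called from main, line 21]
Log line origins:
  1: logged in main at line 20
A correct fix: line 4: replace `floor + floor` with `floor + count`.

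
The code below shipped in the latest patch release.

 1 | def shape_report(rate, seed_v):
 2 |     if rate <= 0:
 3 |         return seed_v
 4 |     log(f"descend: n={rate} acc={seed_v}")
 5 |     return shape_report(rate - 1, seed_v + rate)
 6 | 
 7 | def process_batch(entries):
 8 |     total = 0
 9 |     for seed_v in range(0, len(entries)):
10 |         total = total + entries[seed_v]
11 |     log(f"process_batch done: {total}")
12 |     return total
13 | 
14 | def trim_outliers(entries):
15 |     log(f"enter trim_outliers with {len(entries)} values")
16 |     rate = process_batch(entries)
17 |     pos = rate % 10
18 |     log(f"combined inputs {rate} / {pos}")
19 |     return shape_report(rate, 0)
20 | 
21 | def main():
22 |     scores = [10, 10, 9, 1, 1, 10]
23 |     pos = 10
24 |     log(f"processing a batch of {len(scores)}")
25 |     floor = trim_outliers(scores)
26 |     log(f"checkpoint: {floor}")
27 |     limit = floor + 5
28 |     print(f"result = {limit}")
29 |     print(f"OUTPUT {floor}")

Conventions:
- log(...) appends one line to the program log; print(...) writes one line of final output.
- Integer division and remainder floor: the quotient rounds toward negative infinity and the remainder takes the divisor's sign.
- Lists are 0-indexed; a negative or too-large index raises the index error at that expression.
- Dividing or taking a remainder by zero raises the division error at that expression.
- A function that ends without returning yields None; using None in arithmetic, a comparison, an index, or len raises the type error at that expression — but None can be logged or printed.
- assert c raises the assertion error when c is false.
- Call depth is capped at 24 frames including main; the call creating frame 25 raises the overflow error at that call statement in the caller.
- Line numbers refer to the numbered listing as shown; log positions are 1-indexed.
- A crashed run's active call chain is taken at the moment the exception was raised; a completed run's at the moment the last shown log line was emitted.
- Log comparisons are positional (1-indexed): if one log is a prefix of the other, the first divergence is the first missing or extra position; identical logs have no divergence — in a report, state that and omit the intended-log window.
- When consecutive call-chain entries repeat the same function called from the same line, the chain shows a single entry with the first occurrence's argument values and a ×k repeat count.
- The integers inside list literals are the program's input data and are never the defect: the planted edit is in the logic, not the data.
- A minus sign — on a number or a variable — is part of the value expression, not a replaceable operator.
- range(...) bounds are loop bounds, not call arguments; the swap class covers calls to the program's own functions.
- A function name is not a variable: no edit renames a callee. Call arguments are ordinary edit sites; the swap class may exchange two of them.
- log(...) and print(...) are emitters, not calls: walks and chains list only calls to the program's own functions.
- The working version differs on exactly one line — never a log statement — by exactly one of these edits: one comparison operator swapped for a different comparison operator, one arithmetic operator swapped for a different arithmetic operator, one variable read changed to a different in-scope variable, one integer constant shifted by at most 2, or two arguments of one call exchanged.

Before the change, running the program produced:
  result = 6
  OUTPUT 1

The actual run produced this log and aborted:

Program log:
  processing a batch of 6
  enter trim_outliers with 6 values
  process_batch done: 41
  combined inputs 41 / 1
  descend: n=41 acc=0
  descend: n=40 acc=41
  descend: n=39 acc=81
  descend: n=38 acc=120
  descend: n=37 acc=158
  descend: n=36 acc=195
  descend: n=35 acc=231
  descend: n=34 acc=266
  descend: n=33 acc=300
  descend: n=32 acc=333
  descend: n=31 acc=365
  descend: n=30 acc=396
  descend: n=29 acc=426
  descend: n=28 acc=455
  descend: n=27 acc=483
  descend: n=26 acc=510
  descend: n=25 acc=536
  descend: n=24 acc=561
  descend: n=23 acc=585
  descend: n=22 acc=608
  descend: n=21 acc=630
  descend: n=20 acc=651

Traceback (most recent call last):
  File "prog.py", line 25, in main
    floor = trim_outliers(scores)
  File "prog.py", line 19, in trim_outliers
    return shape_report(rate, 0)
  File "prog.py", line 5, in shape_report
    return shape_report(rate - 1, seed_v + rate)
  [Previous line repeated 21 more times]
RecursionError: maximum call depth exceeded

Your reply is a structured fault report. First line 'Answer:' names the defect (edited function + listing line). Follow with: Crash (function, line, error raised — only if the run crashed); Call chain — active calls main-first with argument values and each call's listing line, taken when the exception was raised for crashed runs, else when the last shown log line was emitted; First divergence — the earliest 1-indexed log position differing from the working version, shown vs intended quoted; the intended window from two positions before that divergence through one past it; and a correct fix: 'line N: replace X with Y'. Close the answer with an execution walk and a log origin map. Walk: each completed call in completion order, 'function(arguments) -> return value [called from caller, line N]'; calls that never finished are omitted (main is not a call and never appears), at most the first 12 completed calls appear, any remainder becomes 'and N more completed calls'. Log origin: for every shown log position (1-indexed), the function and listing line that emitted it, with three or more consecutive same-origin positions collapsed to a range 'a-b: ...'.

Answer: the defect is in trim_outliers at line 19.
Key fact: At log position 5 the runs split — shown 'descend: n=41 acc=0', but the working version logs 'descend: n=1 acc=0'.
Crash: shape_report, line 5, RecursionError.
Call chain: main -> trim_outliers([10, 10, 9, 1, 1, 10]) (called at line 25) -> shape_report(41, 0) (called at line 19) -> shape_report(40, 41) (called at line 5) ×21.
First divergence: at position 5 the run shows 'descend: n=41 acc=0' where the working version logs 'descend: n=1 acc=0'.
Intended log window:
  3: process_batch done: 41
  4: combined inputs 41 / 1
  5: descend: n=1 acc=0
  6: checkpoint: 1
Execution walk:
  process_batch([10, 10, 9, 1, 1, 10]) -> 41  [called from trim_outliers, line 16]
Origin of each log line:
  1: logged in main at line 24
  2: logged in trim_outliers at line 15
  3: logged in process_batch at line 11
  4: logged in trim_outliers at line 18
  5-26: logged in shape_report at line 4
A correct fix: line 19: replace `rate` with `pos`.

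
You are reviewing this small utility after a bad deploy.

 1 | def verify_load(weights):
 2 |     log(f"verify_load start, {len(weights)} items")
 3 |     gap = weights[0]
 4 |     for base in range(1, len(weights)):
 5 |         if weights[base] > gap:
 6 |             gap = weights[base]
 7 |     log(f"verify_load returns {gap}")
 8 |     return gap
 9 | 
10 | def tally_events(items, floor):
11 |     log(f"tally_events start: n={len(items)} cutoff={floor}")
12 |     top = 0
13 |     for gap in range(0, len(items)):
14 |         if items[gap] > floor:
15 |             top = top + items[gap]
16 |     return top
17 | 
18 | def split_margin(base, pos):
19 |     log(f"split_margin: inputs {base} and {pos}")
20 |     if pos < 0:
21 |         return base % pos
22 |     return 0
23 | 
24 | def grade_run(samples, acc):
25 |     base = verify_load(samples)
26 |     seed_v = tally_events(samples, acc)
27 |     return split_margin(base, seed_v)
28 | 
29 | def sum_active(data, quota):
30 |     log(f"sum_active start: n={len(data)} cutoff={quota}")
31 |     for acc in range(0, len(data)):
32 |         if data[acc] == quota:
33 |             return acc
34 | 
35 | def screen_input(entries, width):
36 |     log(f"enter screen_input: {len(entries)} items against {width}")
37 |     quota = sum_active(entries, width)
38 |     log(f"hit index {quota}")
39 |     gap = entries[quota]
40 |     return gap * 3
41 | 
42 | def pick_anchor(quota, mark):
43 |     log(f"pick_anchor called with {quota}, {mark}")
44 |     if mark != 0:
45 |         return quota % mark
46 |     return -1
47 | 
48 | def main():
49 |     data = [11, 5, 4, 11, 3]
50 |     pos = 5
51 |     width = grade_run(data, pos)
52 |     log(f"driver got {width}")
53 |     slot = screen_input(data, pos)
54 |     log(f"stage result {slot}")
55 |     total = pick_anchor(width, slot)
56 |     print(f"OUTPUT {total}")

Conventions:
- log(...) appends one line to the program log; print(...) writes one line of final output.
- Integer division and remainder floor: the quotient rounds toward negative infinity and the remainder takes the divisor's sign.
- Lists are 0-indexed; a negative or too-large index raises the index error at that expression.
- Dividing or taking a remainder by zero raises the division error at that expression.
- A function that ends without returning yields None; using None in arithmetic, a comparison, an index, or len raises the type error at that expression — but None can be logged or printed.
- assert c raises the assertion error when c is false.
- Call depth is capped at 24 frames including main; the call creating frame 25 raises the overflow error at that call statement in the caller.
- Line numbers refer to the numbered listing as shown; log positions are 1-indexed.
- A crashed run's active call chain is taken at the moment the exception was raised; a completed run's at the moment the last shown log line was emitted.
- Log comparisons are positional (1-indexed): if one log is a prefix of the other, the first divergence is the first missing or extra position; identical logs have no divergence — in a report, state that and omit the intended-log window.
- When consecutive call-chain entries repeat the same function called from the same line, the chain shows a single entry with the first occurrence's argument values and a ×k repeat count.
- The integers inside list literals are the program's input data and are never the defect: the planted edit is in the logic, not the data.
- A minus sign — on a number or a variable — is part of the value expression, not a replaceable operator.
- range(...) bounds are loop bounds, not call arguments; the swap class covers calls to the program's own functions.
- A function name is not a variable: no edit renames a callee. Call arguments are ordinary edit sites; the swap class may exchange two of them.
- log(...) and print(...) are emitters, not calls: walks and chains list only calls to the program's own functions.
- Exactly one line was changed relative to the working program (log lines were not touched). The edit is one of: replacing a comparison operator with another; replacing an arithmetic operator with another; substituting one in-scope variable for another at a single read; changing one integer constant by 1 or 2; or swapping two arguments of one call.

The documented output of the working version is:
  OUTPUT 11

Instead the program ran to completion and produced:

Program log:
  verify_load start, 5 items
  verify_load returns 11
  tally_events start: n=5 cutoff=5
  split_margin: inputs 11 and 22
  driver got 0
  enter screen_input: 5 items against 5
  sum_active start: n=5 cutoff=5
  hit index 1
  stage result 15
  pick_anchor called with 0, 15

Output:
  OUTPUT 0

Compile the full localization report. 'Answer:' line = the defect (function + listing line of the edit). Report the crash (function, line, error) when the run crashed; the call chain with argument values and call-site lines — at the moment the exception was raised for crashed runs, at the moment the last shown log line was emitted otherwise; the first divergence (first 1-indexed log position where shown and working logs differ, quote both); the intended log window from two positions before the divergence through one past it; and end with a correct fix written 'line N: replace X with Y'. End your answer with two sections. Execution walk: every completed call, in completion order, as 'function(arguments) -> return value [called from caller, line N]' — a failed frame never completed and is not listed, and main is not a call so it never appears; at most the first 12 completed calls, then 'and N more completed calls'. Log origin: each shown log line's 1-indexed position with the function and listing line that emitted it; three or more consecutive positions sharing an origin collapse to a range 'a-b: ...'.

Answer: the defect is in split_margin at line 20.
The tell: Everything matches until log position 5, which reads 'driver got 0' in place of 'driver got 11'.
Call chain: main -> pick_anchor(0, 15) (called at line 55).
First divergence: position 5 — the shown line 'driver got 0' should read 'driver got 11'.
Intended log window:
  3: tally_events start: n=5 cutoff=5
  4: split_margin: inputs 11 and 22
  5: driver got 11
  6: enter screen_input: 5 items against 5
Execution walk:
  verify_load([11, 5, 4, 11, 3]) -> 11  [called from grade_run, line 25]
  tally_events([11, 5, 4, 11, 3], 5) -> 22  [called from grade_run, line 26]
  split_margin(11, 22) -> 0  [called from grade_run, line 27]
  grade_run([11, 5, 4, 11, 3], 5) -> 0  [called from main, line 51]
  sum_active([11, 5, 4, 11, 3], 5) -> 1  [called from screen_input, line 37]
  screen_input([11, 5, 4, 11, 3], 5) -> 15  [called from main, line 53]
  pick_anchor(0, 15) -> 0  [called from main, line 55]
Log origins:
  1 — verify_load, line 2
  2 — verify_load, line 7
  3 — tally_events, line 11
  4 — split_margin, line 19
  5 — main, line 52
  6 — screen_input, line 36
  7 — sum_active, line 30
  8 — screen_input, line 38
  9 — main, line 54
  10 — pick_anchor, line 43
A correct fix: line 20: replace `<` with `!=`.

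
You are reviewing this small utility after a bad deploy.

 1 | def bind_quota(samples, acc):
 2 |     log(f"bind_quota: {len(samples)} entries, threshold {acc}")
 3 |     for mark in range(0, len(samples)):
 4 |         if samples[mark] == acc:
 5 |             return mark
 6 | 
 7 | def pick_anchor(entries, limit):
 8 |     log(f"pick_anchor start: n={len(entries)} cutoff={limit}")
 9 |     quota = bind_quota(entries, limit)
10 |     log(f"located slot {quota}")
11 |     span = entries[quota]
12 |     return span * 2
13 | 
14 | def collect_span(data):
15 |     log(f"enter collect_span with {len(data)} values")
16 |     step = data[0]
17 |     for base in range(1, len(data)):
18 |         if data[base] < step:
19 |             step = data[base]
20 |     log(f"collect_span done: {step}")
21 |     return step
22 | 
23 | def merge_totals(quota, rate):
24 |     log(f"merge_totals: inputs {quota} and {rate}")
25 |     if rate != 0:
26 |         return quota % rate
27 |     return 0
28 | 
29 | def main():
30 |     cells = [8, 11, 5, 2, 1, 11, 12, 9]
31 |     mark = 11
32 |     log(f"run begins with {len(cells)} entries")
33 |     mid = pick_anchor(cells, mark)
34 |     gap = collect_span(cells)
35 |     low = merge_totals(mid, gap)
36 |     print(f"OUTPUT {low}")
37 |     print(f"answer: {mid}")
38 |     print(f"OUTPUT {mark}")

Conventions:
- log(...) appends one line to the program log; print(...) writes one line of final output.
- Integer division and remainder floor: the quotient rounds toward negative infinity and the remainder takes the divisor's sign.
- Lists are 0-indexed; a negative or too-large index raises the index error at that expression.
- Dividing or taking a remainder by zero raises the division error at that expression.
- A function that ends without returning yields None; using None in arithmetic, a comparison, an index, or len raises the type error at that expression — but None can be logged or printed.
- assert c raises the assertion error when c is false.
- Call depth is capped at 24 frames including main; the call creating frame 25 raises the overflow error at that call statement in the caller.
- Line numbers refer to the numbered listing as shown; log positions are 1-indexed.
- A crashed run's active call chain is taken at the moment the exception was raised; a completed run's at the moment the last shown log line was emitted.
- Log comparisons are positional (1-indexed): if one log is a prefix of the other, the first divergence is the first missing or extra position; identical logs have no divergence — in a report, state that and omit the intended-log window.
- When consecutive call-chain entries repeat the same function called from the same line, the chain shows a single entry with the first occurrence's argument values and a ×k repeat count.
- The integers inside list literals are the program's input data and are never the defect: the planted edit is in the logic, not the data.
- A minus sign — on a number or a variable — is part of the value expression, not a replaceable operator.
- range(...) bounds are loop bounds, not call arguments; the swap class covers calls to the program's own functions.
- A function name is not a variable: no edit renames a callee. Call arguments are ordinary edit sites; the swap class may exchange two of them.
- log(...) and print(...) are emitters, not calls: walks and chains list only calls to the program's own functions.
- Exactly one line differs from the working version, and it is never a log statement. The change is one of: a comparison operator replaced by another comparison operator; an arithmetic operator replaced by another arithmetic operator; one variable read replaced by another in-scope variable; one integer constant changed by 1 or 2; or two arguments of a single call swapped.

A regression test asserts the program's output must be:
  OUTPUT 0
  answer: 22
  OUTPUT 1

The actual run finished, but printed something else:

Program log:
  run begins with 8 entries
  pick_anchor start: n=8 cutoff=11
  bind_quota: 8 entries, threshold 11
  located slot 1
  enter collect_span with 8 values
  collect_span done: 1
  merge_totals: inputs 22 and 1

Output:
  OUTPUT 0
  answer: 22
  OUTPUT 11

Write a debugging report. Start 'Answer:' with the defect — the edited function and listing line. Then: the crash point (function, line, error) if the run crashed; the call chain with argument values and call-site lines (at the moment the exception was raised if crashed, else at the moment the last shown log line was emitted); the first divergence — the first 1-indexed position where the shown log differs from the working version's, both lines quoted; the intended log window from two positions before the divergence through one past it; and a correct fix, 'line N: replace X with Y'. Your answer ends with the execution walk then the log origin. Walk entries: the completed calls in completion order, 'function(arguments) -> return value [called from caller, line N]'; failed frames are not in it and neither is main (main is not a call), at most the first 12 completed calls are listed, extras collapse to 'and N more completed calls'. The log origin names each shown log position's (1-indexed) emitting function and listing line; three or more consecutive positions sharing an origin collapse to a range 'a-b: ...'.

Answer: the defect is in main at line 38.
Key fact: Log streams are identical — the defect surfaces only in the printed output.
Call chain: main -> merge_totals(22, 1) (called at line 35).
First divergence: none; the two logs match at every position.
Execution walk:
  bind_quota([8, 11, 5, 2, 1, 11, 12, 9], 11) -> 1  [called from pick_anchor, line 9]
  pick_anchor([8, 11, 5, 2, 1, 11, 12, 9], 11) -> 22  [called from main, line 33]
  collect_span([8, 11, 5, 2, 1, 11, 12, 9]) -> 1  [called from main, line 34]
  merge_totals(22, 1) -> 0  [called from main, line 35]
Log origin:
  1: from main, line 32
  2: from pick_anchor, line 8
  3: from bind_quota, line 2
  4: from pick_anchor, line 10
  5: from collect_span, line 15
  6: from collect_span, line 20
  7: from merge_totals, line 24
A correct fix: line 38: replace `mark` with `gap`.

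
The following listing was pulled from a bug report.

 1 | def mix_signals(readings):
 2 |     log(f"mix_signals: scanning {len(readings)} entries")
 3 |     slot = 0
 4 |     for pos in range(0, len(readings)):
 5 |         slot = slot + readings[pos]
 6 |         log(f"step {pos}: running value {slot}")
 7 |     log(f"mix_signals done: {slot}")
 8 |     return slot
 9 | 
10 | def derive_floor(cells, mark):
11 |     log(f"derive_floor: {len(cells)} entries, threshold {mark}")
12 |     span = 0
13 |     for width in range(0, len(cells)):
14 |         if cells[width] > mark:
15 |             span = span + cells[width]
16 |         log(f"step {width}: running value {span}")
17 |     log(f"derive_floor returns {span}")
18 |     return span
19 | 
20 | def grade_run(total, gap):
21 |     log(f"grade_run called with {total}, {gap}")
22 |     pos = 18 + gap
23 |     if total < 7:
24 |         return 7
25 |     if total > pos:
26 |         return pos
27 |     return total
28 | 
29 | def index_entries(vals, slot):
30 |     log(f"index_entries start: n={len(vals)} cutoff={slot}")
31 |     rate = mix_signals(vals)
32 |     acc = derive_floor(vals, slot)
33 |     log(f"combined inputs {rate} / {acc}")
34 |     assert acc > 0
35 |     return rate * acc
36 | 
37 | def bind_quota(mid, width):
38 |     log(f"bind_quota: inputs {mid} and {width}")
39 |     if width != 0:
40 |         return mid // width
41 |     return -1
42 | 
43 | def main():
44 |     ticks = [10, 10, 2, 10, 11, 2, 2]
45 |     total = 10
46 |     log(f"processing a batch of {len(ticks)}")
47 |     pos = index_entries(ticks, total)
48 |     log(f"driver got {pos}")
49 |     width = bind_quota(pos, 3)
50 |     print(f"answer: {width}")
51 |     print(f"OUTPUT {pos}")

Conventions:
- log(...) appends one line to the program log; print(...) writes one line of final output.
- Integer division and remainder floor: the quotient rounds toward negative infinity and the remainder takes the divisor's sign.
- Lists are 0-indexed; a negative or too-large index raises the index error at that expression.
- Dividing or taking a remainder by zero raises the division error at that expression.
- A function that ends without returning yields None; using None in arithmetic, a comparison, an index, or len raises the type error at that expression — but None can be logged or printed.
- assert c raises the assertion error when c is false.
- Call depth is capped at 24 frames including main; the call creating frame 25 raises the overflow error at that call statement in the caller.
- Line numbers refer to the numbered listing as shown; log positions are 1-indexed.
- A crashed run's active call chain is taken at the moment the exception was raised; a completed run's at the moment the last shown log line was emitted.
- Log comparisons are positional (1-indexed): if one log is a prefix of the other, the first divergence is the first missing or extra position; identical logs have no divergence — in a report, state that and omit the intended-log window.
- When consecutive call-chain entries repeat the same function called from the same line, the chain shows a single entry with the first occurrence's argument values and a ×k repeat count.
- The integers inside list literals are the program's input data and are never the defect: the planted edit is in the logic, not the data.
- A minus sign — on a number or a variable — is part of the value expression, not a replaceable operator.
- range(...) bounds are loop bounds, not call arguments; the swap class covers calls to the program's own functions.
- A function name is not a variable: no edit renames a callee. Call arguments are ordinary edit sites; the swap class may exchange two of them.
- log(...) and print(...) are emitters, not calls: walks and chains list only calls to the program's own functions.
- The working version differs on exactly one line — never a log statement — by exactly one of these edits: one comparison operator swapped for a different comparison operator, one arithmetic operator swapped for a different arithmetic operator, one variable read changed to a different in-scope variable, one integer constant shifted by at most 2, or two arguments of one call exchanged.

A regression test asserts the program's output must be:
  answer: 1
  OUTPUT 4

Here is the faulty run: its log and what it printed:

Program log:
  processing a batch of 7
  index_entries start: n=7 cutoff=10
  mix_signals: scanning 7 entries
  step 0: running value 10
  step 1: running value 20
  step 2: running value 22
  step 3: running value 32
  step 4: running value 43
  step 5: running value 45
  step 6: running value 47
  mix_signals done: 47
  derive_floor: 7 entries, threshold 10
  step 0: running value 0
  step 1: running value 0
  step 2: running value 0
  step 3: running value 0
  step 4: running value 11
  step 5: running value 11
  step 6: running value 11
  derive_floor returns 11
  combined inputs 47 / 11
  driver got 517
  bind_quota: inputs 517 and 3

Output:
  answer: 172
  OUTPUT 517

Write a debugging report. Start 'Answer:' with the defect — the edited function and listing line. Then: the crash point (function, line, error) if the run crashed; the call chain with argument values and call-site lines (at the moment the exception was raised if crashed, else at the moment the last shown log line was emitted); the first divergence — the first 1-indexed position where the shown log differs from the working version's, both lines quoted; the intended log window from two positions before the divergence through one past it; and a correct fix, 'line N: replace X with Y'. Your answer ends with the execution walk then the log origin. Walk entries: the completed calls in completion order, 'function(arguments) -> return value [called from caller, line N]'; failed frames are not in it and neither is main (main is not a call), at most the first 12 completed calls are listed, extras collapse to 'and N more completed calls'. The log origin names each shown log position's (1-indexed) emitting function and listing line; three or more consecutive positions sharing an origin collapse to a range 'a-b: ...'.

Answer: the defect is in index_entries at line 35.
The tell: The earliest visible damage is log position 22 — 'driver got 517' rather than the intended 'driver got 4'.
Call chain: main -> bind_quota(517, 3) (called at line 49).
First divergence: position 22 — shown 'driver got 517', intended 'driver got 4'.
Intended log window:
  20: derive_floor returns 11
  21: combined inputs 47 / 11
  22: driver got 4
  23: bind_quota: inputs 4 and 3
Execution walk:
  mix_signals([10, 10, 2, 10, 11, 2, 2]) -> 47  [called from index_entries, line 31]
  derive_floor([10, 10, 2, 10, 11, 2, 2], 10) -> 11  [called from index_entries, line 32]
  index_entries([10, 10, 2, 10, 11, 2, 2], 10) -> 517  [called from main, line 47]
  bind_quota(517, 3) -> 172  [called from main, line 49]
Log origins:
  1: from main, line 46
  2: from index_entries, line 30
  3: from mix_signals, line 2
  4-10: from mix_signals, line 6
  11: from mix_signals, line 7
  12: from derive_floor, line 11
  13-19: from derive_floor, line 16
  20: from derive_floor, line 17
  21: from index_entries, line 33
  22: from main, line 48
  23: from bind_quota, line 38
A correct fix: line 35: replace `*` with `//`.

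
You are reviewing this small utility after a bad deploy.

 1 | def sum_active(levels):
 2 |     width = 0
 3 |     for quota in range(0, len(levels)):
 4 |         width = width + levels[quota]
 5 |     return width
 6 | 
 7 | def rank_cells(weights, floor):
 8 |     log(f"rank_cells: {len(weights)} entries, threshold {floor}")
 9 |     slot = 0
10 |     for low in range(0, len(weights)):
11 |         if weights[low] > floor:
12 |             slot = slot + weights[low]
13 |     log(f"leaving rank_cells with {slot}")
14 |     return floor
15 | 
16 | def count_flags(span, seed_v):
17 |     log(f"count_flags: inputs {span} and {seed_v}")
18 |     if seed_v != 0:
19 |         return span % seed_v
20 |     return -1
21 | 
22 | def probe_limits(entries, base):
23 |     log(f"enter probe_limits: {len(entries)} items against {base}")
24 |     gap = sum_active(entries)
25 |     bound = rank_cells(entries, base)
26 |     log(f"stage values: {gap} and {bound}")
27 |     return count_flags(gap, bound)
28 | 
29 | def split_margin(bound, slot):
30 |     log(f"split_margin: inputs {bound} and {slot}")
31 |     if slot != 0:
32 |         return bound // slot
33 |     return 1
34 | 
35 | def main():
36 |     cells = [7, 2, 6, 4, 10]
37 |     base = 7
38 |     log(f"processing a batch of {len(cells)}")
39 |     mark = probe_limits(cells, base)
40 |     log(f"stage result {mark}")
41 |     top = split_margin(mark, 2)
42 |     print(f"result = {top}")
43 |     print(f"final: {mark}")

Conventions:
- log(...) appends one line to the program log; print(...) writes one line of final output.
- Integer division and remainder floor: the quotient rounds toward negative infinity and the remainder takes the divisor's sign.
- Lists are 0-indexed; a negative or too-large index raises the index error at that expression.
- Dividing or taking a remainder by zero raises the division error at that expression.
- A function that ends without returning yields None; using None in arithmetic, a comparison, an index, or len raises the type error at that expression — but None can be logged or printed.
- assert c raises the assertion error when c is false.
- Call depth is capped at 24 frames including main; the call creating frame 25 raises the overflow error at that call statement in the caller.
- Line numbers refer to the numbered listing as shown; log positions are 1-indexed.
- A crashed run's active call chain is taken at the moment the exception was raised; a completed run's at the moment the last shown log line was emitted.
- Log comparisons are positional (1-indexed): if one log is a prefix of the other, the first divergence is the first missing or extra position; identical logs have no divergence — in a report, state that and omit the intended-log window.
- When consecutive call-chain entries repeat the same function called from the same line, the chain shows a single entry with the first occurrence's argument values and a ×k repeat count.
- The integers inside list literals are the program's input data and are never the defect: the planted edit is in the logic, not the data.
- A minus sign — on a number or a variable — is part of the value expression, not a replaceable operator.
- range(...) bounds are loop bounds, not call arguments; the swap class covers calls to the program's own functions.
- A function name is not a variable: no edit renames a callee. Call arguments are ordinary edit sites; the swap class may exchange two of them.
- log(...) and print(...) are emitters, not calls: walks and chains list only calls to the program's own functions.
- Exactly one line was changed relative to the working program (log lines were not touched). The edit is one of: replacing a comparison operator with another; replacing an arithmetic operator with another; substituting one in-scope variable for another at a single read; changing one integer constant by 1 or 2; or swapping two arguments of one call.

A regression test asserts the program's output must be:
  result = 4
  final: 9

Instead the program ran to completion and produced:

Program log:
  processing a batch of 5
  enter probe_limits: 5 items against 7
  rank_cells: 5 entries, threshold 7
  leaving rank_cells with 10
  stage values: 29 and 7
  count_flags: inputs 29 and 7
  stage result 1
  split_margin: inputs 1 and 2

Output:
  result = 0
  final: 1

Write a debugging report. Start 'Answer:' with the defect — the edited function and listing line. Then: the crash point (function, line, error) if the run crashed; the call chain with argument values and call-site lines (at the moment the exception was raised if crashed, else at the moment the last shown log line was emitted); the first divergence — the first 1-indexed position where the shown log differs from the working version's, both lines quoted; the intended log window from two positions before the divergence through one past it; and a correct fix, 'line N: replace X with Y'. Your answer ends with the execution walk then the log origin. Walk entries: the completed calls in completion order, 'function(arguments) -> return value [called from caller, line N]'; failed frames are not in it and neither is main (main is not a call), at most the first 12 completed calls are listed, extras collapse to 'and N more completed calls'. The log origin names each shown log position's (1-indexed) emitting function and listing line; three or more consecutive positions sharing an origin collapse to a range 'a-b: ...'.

Answer: the defect is in rank_cells at line 14.
Key observation: At log position 5 the runs split — shown 'stage values: 29 and 7', but the working version logs 'stage values: 29 and 10'.
Call chain: main -> split_margin(1, 2) (called at line 41).
First divergence: position 5 — shown 'stage values: 29 and 7', intended 'stage values: 29 and 10'.
Intended log window:
  3: rank_cells: 5 entries, threshold 7
  4: leaving rank_cells with 10
  5: stage values: 29 and 10
  6: count_flags: inputs 29 and 10
Execution walk:
  sum_active([7, 2, 6, 4, 10]) -> 29  [called from probe_limits, line 24]
  rank_cells([7, 2, 6, 4, 10], 7) -> 7  [called from probe_limits, line 25]
  count_flags(29, 7) -> 1  [called from probe_limits, line 27]
  probe_limits([7, 2, 6, 4, 10], 7) -> 1  [called from main, line 39]
  split_margin(1, 2) -> 0  [called from main, line 41]
Log origins:
  1: emitted by main (line 38)
  2: emitted by probe_limits (line 23)
  3: emitted by rank_cells (line 8)
  4: emitted by rank_cells (line 13)
  5: emitted by probe_limits (line 26)
  6: emitted by count_flags (line 17)
  7: emitted by main (line 40)
  8: emitted by split_margin (line 30)
A correct fix: line 14: replace `floor` with `slot`.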